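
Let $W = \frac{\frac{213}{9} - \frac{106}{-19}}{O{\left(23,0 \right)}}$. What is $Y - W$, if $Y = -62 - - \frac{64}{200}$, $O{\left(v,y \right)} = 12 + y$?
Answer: $- \frac{1096403}{17100} \approx -64.117$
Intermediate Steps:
$Y = - \frac{1542}{25}$ ($Y = -62 - \left(-64\right) \frac{1}{200} = -62 - - \frac{8}{25} = -62 + \frac{8}{25} = - \frac{1542}{25} \approx -61.68$)
$W = \frac{1667}{684}$ ($W = \frac{\frac{213}{9} - \frac{106}{-19}}{12 + 0} = \frac{213 \cdot \frac{1}{9} - - \frac{106}{19}}{12} = \left(\frac{71}{3} + \frac{106}{19}\right) \frac{1}{12} = \frac{1667}{57} \cdot \frac{1}{12} = \frac{1667}{684} \approx 2.4371$)
$Y - W = - \frac{1542}{25} - \frac{1667}{684} = - \frac{1096403}{17100}$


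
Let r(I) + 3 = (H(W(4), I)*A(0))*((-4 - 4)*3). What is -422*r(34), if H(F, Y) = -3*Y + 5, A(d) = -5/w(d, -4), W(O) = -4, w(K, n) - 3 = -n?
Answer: 4920942/7 ≈ 7.0299e+5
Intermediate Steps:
w(K, n) = 3 - n
A(d) = -5/7 (A(d) = -5/(3 - 1*(-4)) = -5/(3 + 4) = -5/7)
H(F, Y) = 5 - 3*Y
r(I) = 579/7 - 360*I/7 (r(I) = -3 + ((5 - 3*I)*(-5/7))*((-4 - 4)*3) = -3 + (-25/7 + 15*I/7)*(-8*3) = -3 + (-25/7 + 15*I/7)*(-24) = -3 + (600/7 - 360*I/7) = 579/7 - 360*I/7)
-422*r(34) = -422*(579/7 - 360/7*34) = -422*(579/7 - 12240/7) = -422*(-11661/7) = 4920942/7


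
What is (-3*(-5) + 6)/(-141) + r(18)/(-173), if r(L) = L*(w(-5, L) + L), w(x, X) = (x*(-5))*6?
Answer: -143339/8131 ≈ -17.629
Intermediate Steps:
w(x, X) = -30*x (w(x, X) = -5*x*6 = -30*x)
r(L) = L*(150 + L) (r(L) = L*(-30*(-5) + L) = L*(150 + L))
(-3*(-5) + 6)/(-141) + r(18)/(-173) = (-3*(-5) + 6)/(-141) + (18*(150 + 18))/(-173) = (15 + 6)*(-1/141) + (18*168)*(-1/173) = 21*(-1/141) + 3024*(-1/173) = -7/47 - 3024/173 = -143339/8131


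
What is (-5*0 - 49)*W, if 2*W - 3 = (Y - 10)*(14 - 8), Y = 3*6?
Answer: -2499/2 ≈ -1249.5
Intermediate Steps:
Y = 18
W = 51/2 (W = 3/2 + ((18 - 10)*(14 - 8))/2 = 3/2 + (8*6)/2 = 3/2 + (½)*48 = 3/2 + 24 = 51/2 ≈ 25.500)
(-5*0 - 49)*W = (-5*0 - 49)*(51/2) = (0 - 49)*(51/2) = -49*51/2 = -2499/2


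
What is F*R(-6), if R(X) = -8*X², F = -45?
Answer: 12960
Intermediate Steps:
F*R(-6) = -(-360)*(-6)² = -(-360)*36 = -45*(-288) = 12960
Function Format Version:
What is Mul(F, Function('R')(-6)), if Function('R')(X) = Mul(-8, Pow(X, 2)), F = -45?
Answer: 12960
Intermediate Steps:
Mul(F, Function('R')(-6)) = Mul(-45, Mul(-8, Pow(-6, 2))) = Mul(-45, Mul(-8, 36)) = Mul(-45, -288) = 12960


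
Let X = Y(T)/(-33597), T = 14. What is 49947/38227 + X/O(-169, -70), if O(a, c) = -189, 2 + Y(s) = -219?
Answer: 45306665812/34676438013 ≈ 1.3066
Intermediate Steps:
Y(s) = -221 (Y(s) = -2 - 219 = -221)
X = 221/33597 (X = -221/(-33597) = -221*(-1/33597) = 221/33597 ≈ 0.0065780)
49947/38227 + X/O(-169, -70) = 49947/38227 + (221/33597)/(-189) = 49947*(1/38227) + (221/33597)*(-1/189) = 49947/38227 - 221/6349833 = 45306665812/34676438013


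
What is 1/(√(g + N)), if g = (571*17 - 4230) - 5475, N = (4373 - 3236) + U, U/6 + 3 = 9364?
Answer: √57305/57305 ≈ 0.0041774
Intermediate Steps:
U = 56166 (U = -18 + 6*9364 = -18 + 56184 = 56166)
N = 57303 (N = (4373 - 3236) + 56166 = 1137 + 56166 = 57303)
g = 2 (g = (9707 - 4230) - 5475 = 5477 - 5475 = 2)
1/(√(g + N)) = 1/(√(2 + 57303)) = 1/(√57305) = √57305/57305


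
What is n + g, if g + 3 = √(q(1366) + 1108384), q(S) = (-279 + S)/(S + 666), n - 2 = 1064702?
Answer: 1064701 + 5*√11441365865/508 ≈ 1.0658e+6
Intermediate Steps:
n = 1064704 (n = 2 + 1064702 = 1064704)
q(S) = (-279 + S)/(666 + S)
g = -3 + 5*√11441365865/508 (g = -3 + √((-279 + 1366)/(666 + 1366) + 1108384) = -3 + √(1087/2032 + 1108384) = -3 + √(2252237375/2032) = -3 + 5*√11441365865/508 ≈ 1049.8)
n + g = 1064704 + (-3 + 5*√11441365865/508) = 1064701 + 5*√11441365865/508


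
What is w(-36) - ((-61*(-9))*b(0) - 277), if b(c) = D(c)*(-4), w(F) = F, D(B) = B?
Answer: 241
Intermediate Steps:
b(c) = -4*c (b(c) = c*(-4) = -4*c)
w(-36) - ((-61*(-9))*b(0) - 277) = -36 - ((-61*(-9))*(-4*0) - 277) = -36 - (549*0 - 277) = -36 - (0 - 277) = -36 - 1*(-277) = -36 + 277 = 241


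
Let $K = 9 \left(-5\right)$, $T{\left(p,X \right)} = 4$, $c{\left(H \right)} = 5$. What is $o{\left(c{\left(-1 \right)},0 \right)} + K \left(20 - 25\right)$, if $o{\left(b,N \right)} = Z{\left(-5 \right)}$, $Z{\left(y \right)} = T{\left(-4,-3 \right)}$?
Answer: $229$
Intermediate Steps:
$Z{\left(y \right)} = 4$
$o{\left(b,N \right)} = 4$
$K = -45$
$o{\left(c{\left(-1 \right)},0 \right)} + K \left(20 - 25\right) = 4 - 45 \left(20 - 25\right) = 4 - -225 = 4 + 225 = 229$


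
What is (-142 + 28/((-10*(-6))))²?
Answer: 4507129/225 ≈ 20032.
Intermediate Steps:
(-142 + 28/((-10*(-6))))² = (-142 + 28/60)² = (-142 + 28*(1/60))² = (-142 + 7/15)² = (-2123/15)² = 4507129/225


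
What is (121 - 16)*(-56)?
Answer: -5880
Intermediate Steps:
(121 - 16)*(-56) = 105*(-56) = -5880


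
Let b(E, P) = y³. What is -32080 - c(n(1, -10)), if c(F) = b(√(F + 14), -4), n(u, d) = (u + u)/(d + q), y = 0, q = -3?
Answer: -32080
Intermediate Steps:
n(u, d) = 2*u/(-3 + d) (n(u, d) = (u + u)/(d - 3) = (2*u)/(-3 + d) = 2*u/(-3 + d))
b(E, P) = 0 (b(E, P) = 0³ = 0)
c(F) = 0
-32080 - c(n(1, -10)) = -32080 - 1*0 = -32080 + 0 = -32080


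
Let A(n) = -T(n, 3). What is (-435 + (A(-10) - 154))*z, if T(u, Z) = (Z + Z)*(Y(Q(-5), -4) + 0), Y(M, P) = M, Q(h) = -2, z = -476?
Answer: 274652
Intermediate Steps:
T(u, Z) = -4*Z (T(u, Z) = (Z + Z)*(-2 + 0) = (2*Z)*(-2) = -4*Z)
A(n) = 12 (A(n) = -(-4)*3 = -1*(-12) = 12)
(-435 + (A(-10) - 154))*z = (-435 + (12 - 154))*(-476) = (-435 - 142)*(-476) = -577*(-476) = 274652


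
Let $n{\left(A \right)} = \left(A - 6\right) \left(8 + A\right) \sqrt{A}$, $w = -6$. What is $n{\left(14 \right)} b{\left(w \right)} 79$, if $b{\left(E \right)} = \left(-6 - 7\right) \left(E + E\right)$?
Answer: $2169024 \sqrt{14} \approx 8.1157 \cdot 10^{6}$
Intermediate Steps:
$b{\left(E \right)} = - 26 E$ ($b{\left(E \right)} = \left(-6 - 7\right) 2 E = - 13 \cdot 2 E = - 26 E$)
$n{\left(A \right)} = \sqrt{A} \left(-6 + A\right) \left(8 + A\right)$ ($n{\left(A \right)} = \left(-6 + A\right) \left(8 + A\right) \sqrt{A} = \sqrt{A} \left(-6 + A\right) \left(8 + A\right)$)
$n{\left(14 \right)} b{\left(w \right)} 79 = \sqrt{14} \left(-48 + 14^{2} + 2 \cdot 14\right) \left(\left(-26\right) \left(-6\right)\right) 79 = \sqrt{14} \left(-48 + 196 + 28\right) 156 \cdot 79 = \sqrt{14} \cdot 176 \cdot 156 \cdot 79 = 176 \sqrt{14} \cdot 156 \cdot 79 = 27456 \sqrt{14} \cdot 79 = 2169024 \sqrt{14}$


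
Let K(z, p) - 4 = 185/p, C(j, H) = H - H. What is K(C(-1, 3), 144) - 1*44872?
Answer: -6460807/144 ≈ -44867.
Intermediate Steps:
C(j, H) = 0
K(z, p) = 4 + 185/p
K(C(-1, 3), 144) - 1*44872 = (4 + 185/144) - 1*44872 = (4 + 185*(1/144)) - 44872 = (4 + 185/144) - 44872 = 761/144 - 44872 = -6460807/144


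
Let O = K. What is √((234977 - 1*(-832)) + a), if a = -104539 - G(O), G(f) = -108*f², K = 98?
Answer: √1168502 ≈ 1081.0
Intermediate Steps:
O = 98
a = 932693 (a = -104539 - (-108)*98² = -104539 - (-108)*9604 = -104539 - 1*(-1037232) = -104539 + 1037232 = 932693)
√((234977 - 1*(-832)) + a) = √((234977 - 1*(-832)) + 932693) = √((234977 + 832) + 932693) = √(235809 + 932693) = √1168502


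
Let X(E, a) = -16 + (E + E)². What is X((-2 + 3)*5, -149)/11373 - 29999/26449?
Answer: -112985637/100268159 ≈ -1.1268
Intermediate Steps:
X(E, a) = -16 + 4*E² (X(E, a) = -16 + (2*E)² = -16 + 4*E²)
X((-2 + 3)*5, -149)/11373 - 29999/26449 = (-16 + 4*((-2 + 3)*5)²)/11373 - 29999/26449 = (-16 + 4*(1*5)²)*(1/11373) - 29999*1/26449 = (-16 + 4*5²)*(1/11373) - 29999/26449 = (-16 + 4*25)*(1/11373) - 29999/26449 = (-16 + 100)*(1/11373) - 29999/26449 = 84*(1/11373) - 29999/26449 = 28/3791 - 29999/26449 = -112985637/100268159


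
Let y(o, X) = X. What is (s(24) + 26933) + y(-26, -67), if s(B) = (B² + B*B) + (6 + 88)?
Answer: 28112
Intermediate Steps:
s(B) = 94 + 2*B² (s(B) = (B² + B²) + 94 = 2*B² + 94 = 94 + 2*B²)
(s(24) + 26933) + y(-26, -67) = ((94 + 2*24²) + 26933) - 67 = ((94 + 2*576) + 26933) - 67 = ((94 + 1152) + 26933) - 67 = (1246 + 26933) - 67 = 28179 - 67 = 28112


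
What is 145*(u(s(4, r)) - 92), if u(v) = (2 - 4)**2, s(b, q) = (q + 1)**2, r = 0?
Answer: -12760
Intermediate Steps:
s(b, q) = (1 + q)**2
u(v) = 4 (u(v) = (-2)**2 = 4)
145*(u(s(4, r)) - 92) = 145*(4 - 92) = 145*(-88) = -12760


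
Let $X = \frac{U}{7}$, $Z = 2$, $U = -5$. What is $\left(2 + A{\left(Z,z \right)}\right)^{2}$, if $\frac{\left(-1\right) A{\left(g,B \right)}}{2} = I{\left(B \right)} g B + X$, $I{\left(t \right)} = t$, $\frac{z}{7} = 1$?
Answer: $\frac{1817104}{49} \approx 37084.0$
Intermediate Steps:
$z = 7$ ($z = 7 \cdot 1 = 7$)
$X = - \frac{5}{7} \approx -0.71429$
$A{\left(g,B \right)} = \frac{10}{7} - 2 g B^{2}$ ($A{\left(g,B \right)} = - 2 \left(B g B - \frac{5}{7}\right) = - 2 \left(g B^{2} - \frac{5}{7}\right) = - 2 \left(- \frac{5}{7} + g B^{2}\right) = \frac{10}{7} - 2 g B^{2}$)
$\left(2 + A{\left(Z,z \right)}\right)^{2} = \left(2 + \left(\frac{10}{7} - 4 \cdot 7^{2}\right)\right)^{2} = \left(2 + \left(\frac{10}{7} - 4 \cdot 49\right)\right)^{2} = \left(2 + \left(\frac{10}{7} - 196\right)\right)^{2} = \left(2 - \frac{1362}{7}\right)^{2} = \left(- \frac{1348}{7}\right)^{2} = \frac{1817104}{49}$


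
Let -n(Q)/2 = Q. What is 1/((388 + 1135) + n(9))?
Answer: 1/1505 ≈ 0.00066445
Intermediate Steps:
n(Q) = -2*Q
1/((388 + 1135) + n(9)) = 1/((388 + 1135) - 2*9) = 1/(1523 - 18) = 1/1505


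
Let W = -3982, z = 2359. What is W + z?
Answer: -1623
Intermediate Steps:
W + z = -3982 + 2359 = -1623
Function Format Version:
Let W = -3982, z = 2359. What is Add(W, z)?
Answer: -1623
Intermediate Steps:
Add(W, z) = Add(-3982, 2359) = -1623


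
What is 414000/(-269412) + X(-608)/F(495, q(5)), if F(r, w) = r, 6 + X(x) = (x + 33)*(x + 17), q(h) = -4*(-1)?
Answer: 230672693/336765 ≈ 684.97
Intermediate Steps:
q(h) = 4
X(x) = -6 + (17 + x)*(33 + x) (X(x) = -6 + (x + 33)*(x + 17) = -6 + (33 + x)*(17 + x) = -6 + (17 + x)*(33 + x))
414000/(-269412) + X(-608)/F(495, q(5)) = 414000/(-269412) + (555 + (-608)**2 + 50*(-608))/495 = 414000*(-1/269412) + (555 + 369664 - 30400)*(1/495) = -34500/22451 + 339819*(1/495) = -34500/22451 + 113273/165 = 230672693/336765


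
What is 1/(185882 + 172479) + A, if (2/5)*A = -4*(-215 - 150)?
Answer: 1308017651/358361 ≈ 3650.0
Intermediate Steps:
A = 3650 (A = 5*(-4*(-215 - 150))/2 = 5*(-4*(-365))/2 = (5/2)*1460 = 3650)
1/(185882 + 172479) + A = 1/(185882 + 172479) + 3650 = 1/358361 + 3650 = 1308017651/358361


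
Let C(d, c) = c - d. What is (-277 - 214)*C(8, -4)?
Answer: 5892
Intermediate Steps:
(-277 - 214)*C(8, -4) = (-277 - 214)*(-4 - 1*8) = -491*(-4 - 8) = -491*(-12) = 5892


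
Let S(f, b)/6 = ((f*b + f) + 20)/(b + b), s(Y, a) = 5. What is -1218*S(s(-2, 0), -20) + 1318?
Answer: -24769/2 ≈ -12385.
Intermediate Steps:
S(f, b) = 3*(20 + f + b*f)/b (S(f, b) = 6*(((f*b + f) + 20)/(b + b)) = 6*(((b*f + f) + 20)/((2*b))) = 6*(((f + b*f) + 20)*(1/(2*b))) = 6*((20 + f + b*f)*(1/(2*b))) = 6*((20 + f + b*f)/(2*b)) = 3*(20 + f + b*f)/b)
-1218*S(s(-2, 0), -20) + 1318 = -3654*(20 + 5 - 20*5)/(-20) + 1318 = -3654*(-1)*(20 + 5 - 100)/20 + 1318 = -3654*(-1)*(-75)/20 + 1318 = -1218*45/4 + 1318 = -27405/2 + 1318 = -24769/2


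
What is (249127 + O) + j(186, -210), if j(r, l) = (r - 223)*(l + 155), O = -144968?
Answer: 106194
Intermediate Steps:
j(r, l) = (-223 + r)*(155 + l)
(249127 + O) + j(186, -210) = (249127 - 144968) + (-34565 - 223*(-210) + 155*186 - 210*186) = 104159 + (-34565 + 46830 + 28830 - 39060) = 104159 + 2035 = 106194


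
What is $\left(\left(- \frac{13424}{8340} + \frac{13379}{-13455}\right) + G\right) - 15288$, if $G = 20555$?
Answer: $\frac{9845710402}{1870245} \approx 5264.4$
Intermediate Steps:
$\left(\left(- \frac{13424}{8340} + \frac{13379}{-13455}\right) + G\right) - 15288 = \left(\left(- \frac{13424}{8340} + \frac{13379}{-13455}\right) + 20555\right) - 15288 = \left(\left(\left(-13424\right) \frac{1}{8340} + 13379 \left(- \frac{1}{13455}\right)\right) + 20555\right) - 15288 = \left(\left(- \frac{3356}{2085} - \frac{13379}{13455}\right) + 20555\right) - 15288 = \left(- \frac{4870013}{1870245} + 20555\right) - 15288 = \frac{38438015962}{1870245} - 15288 = \frac{9845710402}{1870245}$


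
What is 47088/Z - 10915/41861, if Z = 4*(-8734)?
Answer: -294059651/182806987 ≈ -1.6086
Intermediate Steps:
Z = -34936
47088/Z - 10915/41861 = 47088/(-34936) - 10915/41861 = 47088*(-1/34936) - 10915*1/41861 = -5886/4367 - 10915/41861 = -294059651/182806987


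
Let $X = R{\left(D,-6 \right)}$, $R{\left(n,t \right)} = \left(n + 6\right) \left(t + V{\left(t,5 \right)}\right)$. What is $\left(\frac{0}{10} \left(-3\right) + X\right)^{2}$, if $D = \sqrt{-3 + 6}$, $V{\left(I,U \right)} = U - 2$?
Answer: $351 + 108 \sqrt{3} \approx 538.06$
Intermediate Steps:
$V{\left(I,U \right)} = -2 + U$ ($V{\left(I,U \right)} = U - 2 = -2 + U$)
$D = \sqrt{3} \approx 1.732$
$R{\left(n,t \right)} = \left(3 + t\right) \left(6 + n\right)$ ($R{\left(n,t \right)} = \left(n + 6\right) \left(t + \left(-2 + 5\right)\right) = \left(6 + n\right) \left(t + 3\right) = \left(6 + n\right) \left(3 + t\right) = \left(3 + t\right) \left(6 + n\right)$)
$X = -18 - 3 \sqrt{3}$ ($X = 18 + 3 \sqrt{3} + 6 \left(-6\right) + \sqrt{3} \left(-6\right) = 18 + 3 \sqrt{3} - 36 - 6 \sqrt{3} = -18 - 3 \sqrt{3} \approx -23.196$)
$\left(\frac{0}{10} \left(-3\right) + X\right)^{2} = \left(\frac{0}{10} \left(-3\right) - \left(18 + 3 \sqrt{3}\right)\right)^{2} = \left(0 \cdot \frac{1}{10} \left(-3\right) - \left(18 + 3 \sqrt{3}\right)\right)^{2} = \left(0 \left(-3\right) - \left(18 + 3 \sqrt{3}\right)\right)^{2} = \left(0 - \left(18 + 3 \sqrt{3}\right)\right)^{2} = \left(-18 - 3 \sqrt{3}\right)^{2}$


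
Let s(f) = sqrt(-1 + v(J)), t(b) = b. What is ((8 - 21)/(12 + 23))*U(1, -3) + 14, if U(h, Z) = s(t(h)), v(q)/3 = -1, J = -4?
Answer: 14 - 26*I/35 ≈ 14.0 - 0.74286*I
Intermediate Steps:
v(q) = -3 (v(q) = 3*(-1) = -3)
s(f) = 2*I (s(f) = sqrt(-1 - 3) = sqrt(-4) = 2*I)
U(h, Z) = 2*I
((8 - 21)/(12 + 23))*U(1, -3) + 14 = ((8 - 21)/(12 + 23))*(2*I) + 14 = (-13/35)*(2*I) + 14 = (-13*1/35)*(2*I) + 14 = -26*I/35 + 14 = 14 - 26*I/35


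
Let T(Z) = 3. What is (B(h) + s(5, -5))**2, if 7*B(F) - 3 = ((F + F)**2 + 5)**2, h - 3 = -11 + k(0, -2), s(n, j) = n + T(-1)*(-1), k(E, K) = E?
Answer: 94750756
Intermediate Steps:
s(n, j) = -3 + n (s(n, j) = n + 3*(-1) = n - 3 = -3 + n)
h = -8 (h = 3 + (-11 + 0) = 3 - 11 = -8)
B(F) = 3/7 + (5 + 4*F**2)**2/7 (B(F) = 3/7 + ((F + F)**2 + 5)**2/7 = 3/7 + ((2*F)**2 + 5)**2/7 = 3/7 + (4*F**2 + 5)**2/7 = 3/7 + (5 + 4*F**2)**2/7)
(B(h) + s(5, -5))**2 = ((3/7 + (5 + 4*(-8)**2)**2/7) + (-3 + 5))**2 = ((3/7 + (5 + 4*64)**2/7) + 2)**2 = ((3/7 + (5 + 256)**2/7) + 2)**2 = ((3/7 + (1/7)*261**2) + 2)**2 = ((3/7 + (1/7)*68121) + 2)**2 = ((3/7 + 68121/7) + 2)**2 = (9732 + 2)**2 = 9734**2 = 94750756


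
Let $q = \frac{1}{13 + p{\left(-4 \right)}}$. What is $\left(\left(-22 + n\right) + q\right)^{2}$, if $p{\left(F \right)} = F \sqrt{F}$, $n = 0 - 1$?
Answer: $\frac{28579652}{54289} - \frac{85536 i}{54289} \approx 526.44 - 1.5756 i$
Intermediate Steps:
$n = -1$
$p{\left(F \right)} = F^{\frac{3}{2}}$
$q = \frac{13 + 8 i}{233}$ ($q = \frac{1}{13 + \left(-4\right)^{\frac{3}{2}}} = \frac{1}{13 - 8 i} = \frac{13 + 8 i}{233} \approx 0.055794 + 0.034335 i$)
$\left(\left(-22 + n\right) + q\right)^{2} = \left(\left(-22 - 1\right) + \left(\frac{13}{233} + \frac{8 i}{233}\right)\right)^{2} = \left(-23 + \left(\frac{13}{233} + \frac{8 i}{233}\right)\right)^{2} = \left(- \frac{5346}{233} + \frac{8 i}{233}\right)^{2}$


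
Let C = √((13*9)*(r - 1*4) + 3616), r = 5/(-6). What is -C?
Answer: -√12202/2 ≈ -55.231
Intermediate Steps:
r = -⅚ (r = 5*(-⅙) = -⅚ ≈ -0.83333)
C = √12202/2 (C = √((13*9)*(-⅚ - 1*4) + 3616) = √(117*(-⅚ - 4) + 3616) = √(117*(-29/6) + 3616) = √(-1131/2 + 3616) = √(6101/2) = √12202/2 ≈ 55.231)
-C = -√12202/2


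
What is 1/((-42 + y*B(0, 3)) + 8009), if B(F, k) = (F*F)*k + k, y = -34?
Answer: 1/7865 ≈ 0.00012715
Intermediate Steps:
B(F, k) = k + k*F² (B(F, k) = F²*k + k = k*F² + k = k + k*F²)
1/((-42 + y*B(0, 3)) + 8009) = 1/((-42 - 102*(1 + 0²)) + 8009) = 1/((-42 - 102*(1 + 0)) + 8009) = 1/((-42 - 102) + 8009) = 1/(-144 + 8009) = 1/7865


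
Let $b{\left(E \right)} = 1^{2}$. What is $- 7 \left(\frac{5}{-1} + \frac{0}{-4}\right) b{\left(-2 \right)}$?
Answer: $35$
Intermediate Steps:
$b{\left(E \right)} = 1$
$- 7 \left(\frac{5}{-1} + \frac{0}{-4}\right) b{\left(-2 \right)} = - 7 \left(\frac{5}{-1} + \frac{0}{-4}\right) 1 = - 7 \left(5 \left(-1\right) + 0 \left(- \frac{1}{4}\right)\right) 1 = - 7 \left(-5 + 0\right) 1 = \left(-7\right) \left(-5\right) 1 = 35 \cdot 1 = 35$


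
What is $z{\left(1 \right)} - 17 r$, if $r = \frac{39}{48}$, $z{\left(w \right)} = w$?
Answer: $- \frac{205}{16} \approx -12.813$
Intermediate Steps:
$r = \frac{13}{16}$ ($r = 39 \cdot \frac{1}{48} = \frac{13}{16} \approx 0.8125$)
$z{\left(1 \right)} - 17 r = 1 - \frac{221}{16} = - \frac{205}{16}$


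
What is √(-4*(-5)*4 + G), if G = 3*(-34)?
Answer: I*√22 ≈ 4.6904*I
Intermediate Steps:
G = -102
√(-4*(-5)*4 + G) = √(-4*(-5)*4 - 102) = √(20*4 - 102) = √(80 - 102) = √(-22) = I*√22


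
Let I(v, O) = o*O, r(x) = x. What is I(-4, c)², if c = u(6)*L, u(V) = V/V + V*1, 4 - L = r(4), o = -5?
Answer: 0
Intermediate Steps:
L = 0 (L = 4 - 1*4 = 4 - 4 = 0)
u(V) = 1 + V
c = 0 (c = (1 + 6)*0 = 7*0 = 0)
I(v, O) = -5*O
I(-4, c)² = (-5*0)² = 0² = 0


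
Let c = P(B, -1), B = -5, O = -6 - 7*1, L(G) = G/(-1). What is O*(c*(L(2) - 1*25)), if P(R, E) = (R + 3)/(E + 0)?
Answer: 702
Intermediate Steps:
L(G) = -G (L(G) = G*(-1) = -G)
O = -13 (O = -6 - 7 = -13)
P(R, E) = (3 + R)/E
c = 2 (c = (3 - 5)/(-1) = -1*(-2) = 2)
O*(c*(L(2) - 1*25)) = -26*(-1*2 - 1*25) = -26*(-2 - 25) = -26*(-27) = -13*(-54) = 702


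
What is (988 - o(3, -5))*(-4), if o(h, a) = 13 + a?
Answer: -3920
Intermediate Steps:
(988 - o(3, -5))*(-4) = (988 - (13 - 5))*(-4) = (988 - 1*8)*(-4) = (988 - 8)*(-4) = 980*(-4) = -3920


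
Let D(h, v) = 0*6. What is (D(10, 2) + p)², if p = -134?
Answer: 17956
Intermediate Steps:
D(h, v) = 0
(D(10, 2) + p)² = (0 - 134)² = (-134)² = 17956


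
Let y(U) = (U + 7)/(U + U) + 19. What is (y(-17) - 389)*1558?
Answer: -9792030/17 ≈ -5.7600e+5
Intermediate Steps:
y(U) = 19 + (7 + U)/(2*U) (y(U) = (7 + U)/((2*U)) + 19 = (7 + U)*(1/(2*U)) + 19 = (7 + U)/(2*U) + 19 = 19 + (7 + U)/(2*U))
(y(-17) - 389)*1558 = ((½)*(7 + 39*(-17))/(-17) - 389)*1558 = ((½)*(-1/17)*(7 - 663) - 389)*1558 = ((½)*(-1/17)*(-656) - 389)*1558 = (328/17 - 389)*1558 = -6285/17*1558 = -9792030/17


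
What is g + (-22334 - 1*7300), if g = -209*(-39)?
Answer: -21483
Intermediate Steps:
g = 8151
g + (-22334 - 1*7300) = 8151 + (-22334 - 1*7300) = 8151 + (-22334 - 7300) = 8151 - 29634 = -21483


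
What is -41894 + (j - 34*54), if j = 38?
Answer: -43692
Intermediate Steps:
-41894 + (j - 34*54) = -41894 + (38 - 34*54) = -41894 + (38 - 1836) = -41894 - 1798 = -43692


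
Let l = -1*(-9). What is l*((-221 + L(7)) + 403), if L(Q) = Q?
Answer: 1701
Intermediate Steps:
l = 9
l*((-221 + L(7)) + 403) = 9*((-221 + 7) + 403) = 9*(-214 + 403) = 9*189 = 1701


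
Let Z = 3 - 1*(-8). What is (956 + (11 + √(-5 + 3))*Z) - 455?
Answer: 622 + 11*I*√2 ≈ 622.0 + 15.556*I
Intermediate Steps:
Z = 11 (Z = 3 + 8 = 11)
(956 + (11 + √(-5 + 3))*Z) - 455 = (956 + (11 + √(-5 + 3))*11) - 455 = (956 + (11 + √(-2))*11) - 455 = (956 + (11 + I*√2)*11) - 455 = (956 + (121 + 11*I*√2)) - 455 = (1077 + 11*I*√2) - 455 = 622 + 11*I*√2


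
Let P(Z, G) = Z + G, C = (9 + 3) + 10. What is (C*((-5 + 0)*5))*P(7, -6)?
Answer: -550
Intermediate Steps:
C = 22 (C = 12 + 10 = 22)
P(Z, G) = G + Z
(C*((-5 + 0)*5))*P(7, -6) = (22*((-5 + 0)*5))*(-6 + 7) = (22*(-5*5))*1 = (22*(-25))*1 = -550*1 = -550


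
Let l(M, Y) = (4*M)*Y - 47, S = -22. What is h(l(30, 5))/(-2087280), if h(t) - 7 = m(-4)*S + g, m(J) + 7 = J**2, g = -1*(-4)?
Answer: 187/2087280 ≈ 8.9590e-5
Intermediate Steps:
g = 4
l(M, Y) = -47 + 4*M*Y (l(M, Y) = 4*M*Y - 47 = -47 + 4*M*Y)
m(J) = -7 + J**2
h(t) = -187 (h(t) = 7 + ((-7 + (-4)**2)*(-22) + 4) = 7 + ((-7 + 16)*(-22) + 4) = 7 + (9*(-22) + 4) = 7 + (-198 + 4) = 7 - 194 = -187)
h(l(30, 5))/(-2087280) = -187/(-2087280) = -187*(-1/2087280) = 187/2087280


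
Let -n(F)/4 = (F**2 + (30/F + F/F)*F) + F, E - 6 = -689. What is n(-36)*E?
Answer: 3425928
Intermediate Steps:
E = -683 (E = 6 - 689 = -683)
n(F) = -4*F - 4*F**2 - 4*F*(1 + 30/F) (n(F) = -4*((F**2 + (30/F + F/F)*F) + F) = -4*((F**2 + (30/F + 1)*F) + F) = -4*((F**2 + (1 + 30/F)*F) + F) = -4*((F**2 + F*(1 + 30/F)) + F) = -4*(F + F**2 + F*(1 + 30/F)) = -4*F - 4*F**2 - 4*F*(1 + 30/F))
n(-36)*E = (-120 - 8*(-36) - 4*(-36)**2)*(-683) = (-120 + 288 - 4*1296)*(-683) = (-120 + 288 - 5184)*(-683) = -5016*(-683) = 3425928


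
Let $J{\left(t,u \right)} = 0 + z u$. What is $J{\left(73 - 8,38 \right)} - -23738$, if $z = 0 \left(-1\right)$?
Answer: $23738$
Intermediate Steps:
$z = 0$
$J{\left(t,u \right)} = 0$ ($J{\left(t,u \right)} = 0 + 0 u = 0 + 0 = 0$)
$J{\left(73 - 8,38 \right)} - -23738 = 0 - -23738 = 0 + 23738 = 23738$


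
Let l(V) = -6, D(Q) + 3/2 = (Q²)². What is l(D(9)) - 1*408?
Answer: -414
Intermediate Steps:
D(Q) = -3/2 + Q⁴ (D(Q) = -3/2 + (Q²)² = -3/2 + Q⁴)
l(D(9)) - 1*408 = -6 - 1*408 = -6 - 408 = -414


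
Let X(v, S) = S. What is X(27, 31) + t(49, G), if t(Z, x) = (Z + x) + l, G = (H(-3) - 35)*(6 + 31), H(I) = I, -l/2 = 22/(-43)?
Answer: -56974/43 ≈ -1325.0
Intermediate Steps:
l = 44/43 (l = -44/(-43) = -44*(-1)/43 = -2*(-22/43) = 44/43 ≈ 1.0233)
G = -1406 (G = (-3 - 35)*(6 + 31) = -38*37 = -1406)
t(Z, x) = 44/43 + Z + x (t(Z, x) = (Z + x) + 44/43 = 44/43 + Z + x)
X(27, 31) + t(49, G) = 31 + (44/43 + 49 - 1406) = 31 - 58307/43 = -56974/43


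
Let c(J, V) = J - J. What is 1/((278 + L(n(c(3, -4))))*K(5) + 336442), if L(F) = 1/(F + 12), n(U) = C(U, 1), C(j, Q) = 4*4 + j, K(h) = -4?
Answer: 7/2347309 ≈ 2.9821e-6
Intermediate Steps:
c(J, V) = 0
C(j, Q) = 16 + j
n(U) = 16 + U
L(F) = 1/(12 + F)
1/((278 + L(n(c(3, -4))))*K(5) + 336442) = 1/((278 + 1/(12 + (16 + 0)))*(-4) + 336442) = 1/((278 + 1/(12 + 16))*(-4) + 336442) = 1/((278 + 1/28)*(-4) + 336442) = 1/((7785/28)*(-4) + 336442) = 1/(-7785/7 + 336442) = 1/(2347309/7) = 7/2347309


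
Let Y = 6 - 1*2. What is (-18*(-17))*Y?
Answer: 1224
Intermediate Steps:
Y = 4 (Y = 6 - 2 = 4)
(-18*(-17))*Y = -18*(-17)*4 = 306*4 = 1224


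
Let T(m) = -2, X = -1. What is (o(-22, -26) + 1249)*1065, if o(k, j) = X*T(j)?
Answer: 1332315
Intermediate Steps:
o(k, j) = 2 (o(k, j) = -1*(-2) = 2)
(o(-22, -26) + 1249)*1065 = (2 + 1249)*1065 = 1251*1065 = 1332315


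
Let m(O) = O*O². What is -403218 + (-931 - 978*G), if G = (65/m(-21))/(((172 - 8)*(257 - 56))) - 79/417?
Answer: -2856956984724133/7072310826 ≈ -4.0396e+5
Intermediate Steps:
m(O) = O³
G = -8039038607/42433864956 (G = (65/((-21)³))/(((172 - 8)*(257 - 56))) - 79/417 = (65/(-9261))/((164*201)) - 79*1/417 = (65*(-1/9261))/32964 - 79/417 = -65/9261*1/32964 - 79/417 = -65/305279604 - 79/417 = -8039038607/42433864956 ≈ -0.18945)
-403218 + (-931 - 978*G) = -403218 + (-931 - 978*(-8039038607/42433864956)) = -403218 + (-931 + 1310363292941/7072310826) = -403218 - 5273958086065/7072310826 = -2856956984724133/7072310826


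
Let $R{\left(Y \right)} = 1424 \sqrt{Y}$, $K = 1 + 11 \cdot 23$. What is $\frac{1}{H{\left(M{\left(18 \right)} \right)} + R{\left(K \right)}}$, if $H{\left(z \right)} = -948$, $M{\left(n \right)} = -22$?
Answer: $\frac{237}{128539100} + \frac{89 \sqrt{254}}{32134775} \approx 4.5984 \cdot 10^{-5}$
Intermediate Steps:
$K = 254$ ($K = 1 + 253 = 254$)
$\frac{1}{H{\left(M{\left(18 \right)} \right)} + R{\left(K \right)}} = \frac{1}{-948 + 1424 \sqrt{254}}$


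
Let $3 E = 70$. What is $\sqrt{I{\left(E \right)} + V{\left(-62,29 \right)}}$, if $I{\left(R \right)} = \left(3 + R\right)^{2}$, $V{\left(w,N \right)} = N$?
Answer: $\frac{\sqrt{6502}}{3} \approx 26.878$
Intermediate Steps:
$E = \frac{70}{3}$ ($E = \frac{1}{3} \cdot 70 = \frac{70}{3} \approx 23.333$)
$\sqrt{I{\left(E \right)} + V{\left(-62,29 \right)}} = \sqrt{\left(3 + \frac{70}{3}\right)^{2} + 29} = \sqrt{\left(\frac{79}{3}\right)^{2} + 29} = \sqrt{\frac{6241}{9} + 29} = \sqrt{\frac{6502}{9}} = \frac{\sqrt{6502}}{3}$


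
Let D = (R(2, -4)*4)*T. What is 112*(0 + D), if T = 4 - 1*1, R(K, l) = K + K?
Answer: 5376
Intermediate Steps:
R(K, l) = 2*K
T = 3 (T = 4 - 1 = 3)
D = 48 (D = ((2*2)*4)*3 = (4*4)*3 = 16*3 = 48)
112*(0 + D) = 112*(0 + 48) = 112*48 = 5376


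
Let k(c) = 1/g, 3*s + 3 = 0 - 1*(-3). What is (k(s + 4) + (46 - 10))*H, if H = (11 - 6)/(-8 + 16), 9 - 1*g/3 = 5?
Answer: 2165/96 ≈ 22.552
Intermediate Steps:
g = 12 (g = 27 - 3*5 = 27 - 15 = 12)
s = 0 (s = -1 + (0 - 1*(-3))/3 = -1 + (0 + 3)/3 = -1 + (⅓)*3 = -1 + 1 = 0)
H = 5/8 ≈ 0.62500
k(c) = 1/12
(k(s + 4) + (46 - 10))*H = (1/12 + (46 - 10))*(5/8) = (1/12 + 36)*(5/8) = (433/12)*(5/8) = 2165/96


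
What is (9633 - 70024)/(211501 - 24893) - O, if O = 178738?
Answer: -33354001095/186608 ≈ -1.7874e+5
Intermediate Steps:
(9633 - 70024)/(211501 - 24893) - O = (9633 - 70024)/(211501 - 24893) - 1*178738 = -60391/186608 - 178738 = -33354001095/186608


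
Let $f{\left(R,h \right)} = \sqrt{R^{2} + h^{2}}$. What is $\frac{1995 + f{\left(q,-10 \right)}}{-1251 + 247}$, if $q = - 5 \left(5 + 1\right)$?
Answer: $- \frac{1995}{1004} - \frac{5 \sqrt{10}}{502} \approx -2.0185$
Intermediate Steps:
$q = -30$ ($q = \left(-5\right) 6 = -30$)
$\frac{1995 + f{\left(q,-10 \right)}}{-1251 + 247} = \frac{1995 + \sqrt{\left(-30\right)^{2} + \left(-10\right)^{2}}}{-1251 + 247} = \frac{1995 + \sqrt{900 + 100}}{-1004} = \left(1995 + \sqrt{1000}\right) \left(- \frac{1}{1004}\right) = \left(1995 + 10 \sqrt{10}\right) \left(- \frac{1}{1004}\right) = - \frac{1995}{1004} - \frac{5 \sqrt{10}}{502}$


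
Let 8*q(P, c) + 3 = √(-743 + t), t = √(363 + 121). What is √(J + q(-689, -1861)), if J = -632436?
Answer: √(-10118982 + 2*I*√721)/4 ≈ 0.0021103 + 795.26*I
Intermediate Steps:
t = 22 (t = √484 = 22)
q(P, c) = -3/8 + I*√721/8 (q(P, c) = -3/8 + √(-743 + 22)/8 = -3/8 + √(-721)/8 = -3/8 + (I*√721)/8 = -3/8 + I*√721/8)
√(J + q(-689, -1861)) = √(-632436 + (-3/8 + I*√721/8)) = √(-5059491/8 + I*√721/8)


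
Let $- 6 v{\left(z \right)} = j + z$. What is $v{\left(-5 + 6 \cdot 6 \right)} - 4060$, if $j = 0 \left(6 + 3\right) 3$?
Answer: $- \frac{24391}{6} \approx -4065.2$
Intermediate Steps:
$j = 0$ ($j = 0 \cdot 9 \cdot 3 = 0 \cdot 27 = 0$)
$v{\left(z \right)} = - \frac{z}{6}$ ($v{\left(z \right)} = - \frac{0 + z}{6} = - \frac{z}{6}$)
$v{\left(-5 + 6 \cdot 6 \right)} - 4060 = - \frac{-5 + 6 \cdot 6}{6} - 4060 = - \frac{-5 + 36}{6} - 4060 = \left(- \frac{1}{6}\right) 31 - 4060 = - \frac{31}{6} - 4060 = - \frac{24391}{6}$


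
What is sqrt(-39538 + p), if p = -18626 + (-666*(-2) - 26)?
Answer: I*sqrt(56858) ≈ 238.45*I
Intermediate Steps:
p = -17320 (p = -18626 + (-74*(-18) - 26) = -18626 + (1332 - 26) = -18626 + 1306 = -17320)
sqrt(-39538 + p) = sqrt(-39538 - 17320) = sqrt(-56858) = I*sqrt(56858)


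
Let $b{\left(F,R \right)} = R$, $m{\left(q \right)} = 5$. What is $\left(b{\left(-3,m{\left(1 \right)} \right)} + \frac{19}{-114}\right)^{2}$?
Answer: $\frac{841}{36} \approx 23.361$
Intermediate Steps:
$\left(b{\left(-3,m{\left(1 \right)} \right)} + \frac{19}{-114}\right)^{2} = \left(5 + \frac{19}{-114}\right)^{2} = \left(5 + 19 \left(- \frac{1}{114}\right)\right)^{2} = \left(5 - \frac{1}{6}\right)^{2} = \left(\frac{29}{6}\right)^{2} = \frac{841}{36}$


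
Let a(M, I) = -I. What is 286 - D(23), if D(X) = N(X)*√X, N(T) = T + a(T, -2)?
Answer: 286 - 25*√23 ≈ 166.10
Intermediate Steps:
N(T) = 2 + T (N(T) = T - 1*(-2) = T + 2 = 2 + T)
D(X) = √X*(2 + X) (D(X) = (2 + X)*√X = √X*(2 + X))
286 - D(23) = 286 - √23*(2 + 23) = 286 - √23*25 = 286 - 25*√23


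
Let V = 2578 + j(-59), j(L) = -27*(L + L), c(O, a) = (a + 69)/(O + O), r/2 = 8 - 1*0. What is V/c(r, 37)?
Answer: 92224/53 ≈ 1740.1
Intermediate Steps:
r = 16 (r = 2*(8 - 1*0) = 2*(8 + 0) = 2*8 = 16)
c(O, a) = (69 + a)/(2*O) (c(O, a) = (69 + a)/((2*O)) = (69 + a)*(1/(2*O)) = (69 + a)/(2*O))
j(L) = -54*L
V = 5764 (V = 2578 - 54*(-59) = 2578 + 3186 = 5764)
V/c(r, 37) = 5764/(((1/2)*(69 + 37)/16)) = 5764/(((1/2)*(1/16)*106)) = 5764/(53/16) = 5764*(16/53) = 92224/53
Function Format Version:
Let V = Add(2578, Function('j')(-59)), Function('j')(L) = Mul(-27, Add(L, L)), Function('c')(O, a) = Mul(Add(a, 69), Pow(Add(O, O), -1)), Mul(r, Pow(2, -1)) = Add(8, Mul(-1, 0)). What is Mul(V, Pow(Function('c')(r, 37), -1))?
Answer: Rational(92224, 53) ≈ 1740.1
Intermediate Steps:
r = 16 (r = Mul(2, Add(8, Mul(-1, 0))) = Mul(2, Add(8, 0)) = Mul(2, 8) = 16)
Function('c')(O, a) = Mul(Rational(1, 2), Pow(O, -1), Add(69, a)) (Function('c')(O, a) = Mul(Add(69, a), Pow(Mul(2, O), -1)) = Mul(Add(69, a), Mul(Rational(1, 2), Pow(O, -1))) = Mul(Rational(1, 2), Pow(O, -1), Add(69, a)))
Function('j')(L) = Mul(-54, L) (Function('j')(L) = Mul(-27, Mul(2, L)) = Mul(-54, L))
V = 5764 (V = Add(2578, Mul(-54, -59)) = Add(2578, 3186) = 5764)
Mul(V, Pow(Function('c')(r, 37), -1)) = Mul(5764, Pow(Mul(Rational(1, 2), Pow(16, -1), Add(69, 37)), -1)) = Mul(5764, Pow(Mul(Rational(1, 2), Rational(1, 16), 106), -1)) = Mul(5764, Pow(Rational(53, 16), -1)) = Mul(5764, Rational(16, 53)) = Rational(92224, 53)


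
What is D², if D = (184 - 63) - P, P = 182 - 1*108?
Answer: 2209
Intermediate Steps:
P = 74 (P = 182 - 108 = 74)
D = 47 (D = (184 - 63) - 1*74 = 121 - 74 = 47)
D² = 47² = 2209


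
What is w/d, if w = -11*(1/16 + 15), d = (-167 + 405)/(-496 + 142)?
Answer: 469227/1904 ≈ 246.44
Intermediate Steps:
d = -119/177 (d = 238/(-354) = 238*(-1/354) = -119/177 ≈ -0.67232)
w = -2651/16 (w = -11*(1/16 + 15) = -11*241/16 = -2651/16 ≈ -165.69)
w/d = -2651/(16*(-119/177)) = -2651/16*(-177/119) = 469227/1904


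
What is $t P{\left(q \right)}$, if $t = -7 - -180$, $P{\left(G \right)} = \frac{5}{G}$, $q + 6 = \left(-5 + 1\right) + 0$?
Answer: $- \frac{173}{2} \approx -86.5$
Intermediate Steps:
$q = -10$ ($q = -6 + \left(\left(-5 + 1\right) + 0\right) = -6 + \left(-4 + 0\right) = -6 - 4 = -10$)
$t = 173$ ($t = -7 + 180 = 173$)
$t P{\left(q \right)} = 173 \frac{5}{-10} = 173 \cdot 5 \left(- \frac{1}{10}\right) = 173 \left(- \frac{1}{2}\right) = - \frac{173}{2}$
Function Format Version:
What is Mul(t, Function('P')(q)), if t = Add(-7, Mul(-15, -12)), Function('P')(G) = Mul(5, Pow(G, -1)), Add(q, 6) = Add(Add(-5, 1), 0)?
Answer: Rational(-173, 2) ≈ -86.500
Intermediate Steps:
q = -10 (q = Add(-6, Add(Add(-5, 1), 0)) = Add(-6, Add(-4, 0)) = Add(-6, -4) = -10)
t = 173 (t = Add(-7, 180) = 173)
Mul(t, Function('P')(q)) = Mul(173, Mul(5, Pow(-10, -1))) = Mul(173, Mul(5, Rational(-1, 10))) = Mul(173, Rational(-1, 2)) = Rational(-173, 2)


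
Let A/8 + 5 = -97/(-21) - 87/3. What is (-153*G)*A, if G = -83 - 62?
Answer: -36501720/7 ≈ -5.2145e+6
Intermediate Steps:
A = -4936/21 (A = -40 + 8*(-97/(-21) - 87/3) = -40 + 8*(-97*(-1/21) - 87*⅓) = -40 + 8*(97/21 - 29) = -40 + 8*(-512/21) = -40 - 4096/21 = -4936/21 ≈ -235.05)
G = -145
(-153*G)*A = -153*(-145)*(-4936/21) = 22185*(-4936/21) = -36501720/7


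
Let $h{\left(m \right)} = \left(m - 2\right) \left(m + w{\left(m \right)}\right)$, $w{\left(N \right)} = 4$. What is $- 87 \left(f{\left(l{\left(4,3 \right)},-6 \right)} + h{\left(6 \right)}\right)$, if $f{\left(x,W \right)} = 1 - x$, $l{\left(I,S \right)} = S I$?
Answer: $-2523$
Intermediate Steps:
$l{\left(I,S \right)} = I S$
$h{\left(m \right)} = \left(-2 + m\right) \left(4 + m\right)$ ($h{\left(m \right)} = \left(m - 2\right) \left(m + 4\right) = \left(-2 + m\right) \left(4 + m\right)$)
$- 87 \left(f{\left(l{\left(4,3 \right)},-6 \right)} + h{\left(6 \right)}\right) = - 87 \left(\left(1 - 4 \cdot 3\right) + \left(-8 + 6^{2} + 2 \cdot 6\right)\right) = - 87 \left(\left(1 - 12\right) + \left(-8 + 36 + 12\right)\right) = - 87 \left(\left(1 - 12\right) + 40\right) = - 87 \left(-11 + 40\right) = \left(-87\right) 29 = -2523$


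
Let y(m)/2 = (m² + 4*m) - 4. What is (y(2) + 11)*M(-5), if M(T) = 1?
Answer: 27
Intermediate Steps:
y(m) = -8 + 2*m² + 8*m (y(m) = 2*((m² + 4*m) - 4) = 2*(-4 + m² + 4*m) = -8 + 2*m² + 8*m)
(y(2) + 11)*M(-5) = ((-8 + 2*2² + 8*2) + 11)*1 = ((-8 + 2*4 + 16) + 11)*1 = ((-8 + 8 + 16) + 11)*1 = (16 + 11)*1 = 27*1 = 27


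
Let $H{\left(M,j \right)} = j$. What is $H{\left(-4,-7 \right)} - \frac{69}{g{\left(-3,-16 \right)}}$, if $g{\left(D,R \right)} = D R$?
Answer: $- \frac{135}{16} \approx -8.4375$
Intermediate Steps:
$H{\left(-4,-7 \right)} - \frac{69}{g{\left(-3,-16 \right)}} = -7 - \frac{69}{\left(-3\right) \left(-16\right)} = -7 - \frac{69}{48} = -7 - 69 \cdot \frac{1}{48} = -7 - \frac{23}{16} = - \frac{135}{16}$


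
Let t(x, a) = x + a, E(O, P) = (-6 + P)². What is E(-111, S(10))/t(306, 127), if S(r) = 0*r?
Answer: 36/433 ≈ 0.083141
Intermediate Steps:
S(r) = 0
t(x, a) = a + x
E(-111, S(10))/t(306, 127) = (-6 + 0)²/(127 + 306) = (-6)²/433 = 36*(1/433) = 36/433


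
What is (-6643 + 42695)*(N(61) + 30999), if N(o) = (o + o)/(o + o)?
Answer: 1117612000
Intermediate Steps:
N(o) = 1 (N(o) = (2*o)/((2*o)) = (2*o)*(1/(2*o)) = 1)
(-6643 + 42695)*(N(61) + 30999) = (-6643 + 42695)*(1 + 30999) = 36052*31000 = 1117612000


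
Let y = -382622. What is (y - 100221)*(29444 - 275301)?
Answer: 118710331451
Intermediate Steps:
(y - 100221)*(29444 - 275301) = (-382622 - 100221)*(29444 - 275301) = -482843*(-245857) = 118710331451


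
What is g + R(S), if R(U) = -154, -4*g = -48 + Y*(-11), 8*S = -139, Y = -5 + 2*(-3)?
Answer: -689/4 ≈ -172.25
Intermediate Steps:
Y = -11 (Y = -5 - 6 = -11)
S = -139/8 (S = (⅛)*(-139) = -139/8 ≈ -17.375)
g = -73/4 (g = -(-48 - 11*(-11))/4 = -(-48 + 121)/4 = -¼*73 = -73/4 ≈ -18.250)
g + R(S) = -73/4 - 154 = -689/4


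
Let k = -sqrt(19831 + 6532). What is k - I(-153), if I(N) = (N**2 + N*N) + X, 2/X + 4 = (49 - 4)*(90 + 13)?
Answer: -216814160/4631 - sqrt(26363) ≈ -46980.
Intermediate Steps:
X = 2/4631 (X = 2/(-4 + (49 - 4)*(90 + 13)) = 2/(-4 + 45*103) = 2/(-4 + 4635) = 2/4631 ≈ 0.00043187)
I(N) = 2/4631 + 2*N**2 (I(N) = (N**2 + N*N) + 2/4631 = (N**2 + N**2) + 2/4631 = 2*N**2 + 2/4631 = 2/4631 + 2*N**2)
k = -sqrt(26363) ≈ -162.37
k - I(-153) = -sqrt(26363) - (2/4631 + 2*(-153)**2) = -sqrt(26363) - (2/4631 + 2*23409) = -sqrt(26363) - (2/4631 + 46818) = -sqrt(26363) - 1*216814160/4631 = -sqrt(26363) - 216814160/4631 = -216814160/4631 - sqrt(26363)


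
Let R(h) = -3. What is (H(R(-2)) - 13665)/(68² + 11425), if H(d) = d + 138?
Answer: -1230/1459 ≈ -0.84304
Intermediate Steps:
H(d) = 138 + d
(H(R(-2)) - 13665)/(68² + 11425) = ((138 - 3) - 13665)/(68² + 11425) = (135 - 13665)/(4624 + 11425) = -13530/16049 = -13530*1/16049 = -1230/1459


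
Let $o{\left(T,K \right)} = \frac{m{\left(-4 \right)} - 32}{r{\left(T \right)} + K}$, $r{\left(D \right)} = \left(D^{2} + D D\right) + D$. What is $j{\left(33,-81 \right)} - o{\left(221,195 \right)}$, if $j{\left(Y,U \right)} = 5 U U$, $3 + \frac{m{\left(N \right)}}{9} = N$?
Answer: $\frac{3218104985}{98098} \approx 32805.0$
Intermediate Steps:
$m{\left(N \right)} = -27 + 9 N$
$r{\left(D \right)} = D + 2 D^{2}$ ($r{\left(D \right)} = \left(D^{2} + D^{2}\right) + D = 2 D^{2} + D = D + 2 D^{2}$)
$j{\left(Y,U \right)} = 5 U^{2}$
$o{\left(T,K \right)} = - \frac{95}{K + T \left(1 + 2 T\right)}$ ($o{\left(T,K \right)} = \frac{\left(-27 + 9 \left(-4\right)\right) - 32}{T \left(1 + 2 T\right) + K} = \frac{\left(-27 - 36\right) - 32}{K + T \left(1 + 2 T\right)} = \frac{-63 - 32}{K + T \left(1 + 2 T\right)} = - \frac{95}{K + T \left(1 + 2 T\right)}$)
$j{\left(33,-81 \right)} - o{\left(221,195 \right)} = 5 \left(-81\right)^{2} - - \frac{95}{195 + 221 \left(1 + 2 \cdot 221\right)} = 5 \cdot 6561 - - \frac{95}{195 + 221 \left(1 + 442\right)} = 32805 - - \frac{95}{195 + 221 \cdot 443} = 32805 - - \frac{95}{195 + 97903} = 32805 - - \frac{95}{98098} = 32805 + \frac{95}{98098} = \frac{3218104985}{98098}$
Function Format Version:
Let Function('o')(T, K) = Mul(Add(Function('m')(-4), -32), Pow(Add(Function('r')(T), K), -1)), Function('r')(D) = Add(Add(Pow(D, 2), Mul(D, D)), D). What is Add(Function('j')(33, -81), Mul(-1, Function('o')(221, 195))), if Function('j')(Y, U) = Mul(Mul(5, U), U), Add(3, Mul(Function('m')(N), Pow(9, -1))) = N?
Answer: Rational(3218104985, 98098) ≈ 32805.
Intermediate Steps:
Function('m')(N) = Add(-27, Mul(9, N))
Function('r')(D) = Add(D, Mul(2, Pow(D, 2))) (Function('r')(D) = Add(Add(Pow(D, 2), Pow(D, 2)), D) = Add(Mul(2, Pow(D, 2)), D) = Add(D, Mul(2, Pow(D, 2))))
Function('j')(Y, U) = Mul(5, Pow(U, 2))
Function('o')(T, K) = Mul(-95, Pow(Add(K, Mul(T, Add(1, Mul(2, T)))), -1)) (Function('o')(T, K) = Mul(Add(Add(-27, Mul(9, -4)), -32), Pow(Add(Mul(T, Add(1, Mul(2, T))), K), -1)) = Mul(Add(Add(-27, -36), -32), Pow(Add(K, Mul(T, Add(1, Mul(2, T)))), -1)) = Mul(Add(-63, -32), Pow(Add(K, Mul(T, Add(1, Mul(2, T)))), -1)) = Mul(-95, Pow(Add(K, Mul(T, Add(1, Mul(2, T)))), -1)))
Add(Function('j')(33, -81), Mul(-1, Function('o')(221, 195))) = Add(Mul(5, Pow(-81, 2)), Mul(-1, Mul(-95, Pow(Add(195, Mul(221, Add(1, Mul(2, 221)))), -1)))) = Add(Mul(5, 6561), Mul(-1, Mul(-95, Pow(Add(195, Mul(221, Add(1, 442))), -1)))) = Add(32805, Mul(-1, Mul(-95, Pow(Add(195, Mul(221, 443)), -1)))) = Add(32805, Mul(-1, Mul(-95, Pow(Add(195, 97903), -1)))) = Add(32805, Mul(-1, Mul(-95, Pow(98098, -1)))) = Add(32805, Mul(-1, Mul(-95, Rational(1, 98098)))) = Add(32805, Mul(-1, Rational(-95, 98098))) = Add(32805, Rational(95, 98098)) = Rational(3218104985, 98098)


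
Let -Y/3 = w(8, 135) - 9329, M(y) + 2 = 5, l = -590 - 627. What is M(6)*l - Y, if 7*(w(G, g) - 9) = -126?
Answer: -31665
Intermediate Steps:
l = -1217
M(y) = 3 (M(y) = -2 + 5 = 3)
w(G, g) = -9 (w(G, g) = 9 + (⅐)*(-126) = 9 - 18 = -9)
Y = 28014 (Y = -3*(-9 - 9329) = -3*(-9338) = 28014)
M(6)*l - Y = 3*(-1217) - 1*28014 = -3651 - 28014 = -31665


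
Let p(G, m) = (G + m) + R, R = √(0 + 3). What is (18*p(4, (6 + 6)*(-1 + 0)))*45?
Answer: -6480 + 810*√3 ≈ -5077.0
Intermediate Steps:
R = √3 ≈ 1.7320
p(G, m) = G + m + √3 (p(G, m) = (G + m) + √3 = G + m + √3)
(18*p(4, (6 + 6)*(-1 + 0)))*45 = (18*(4 + (6 + 6)*(-1 + 0) + √3))*45 = (18*(4 + 12*(-1) + √3))*45 = (18*(4 - 12 + √3))*45 = (18*(-8 + √3))*45 = (-144 + 18*√3)*45 = -6480 + 810*√3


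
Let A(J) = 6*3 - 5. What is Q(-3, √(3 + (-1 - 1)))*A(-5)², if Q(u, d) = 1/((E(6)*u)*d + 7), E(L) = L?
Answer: -169/11 ≈ -15.364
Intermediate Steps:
A(J) = 13 (A(J) = 18 - 5 = 13)
Q(u, d) = 1/(7 + 6*d*u) (Q(u, d) = 1/((6*u)*d + 7) = 1/(6*d*u + 7) = 1/(7 + 6*d*u))
Q(-3, √(3 + (-1 - 1)))*A(-5)² = 13²/(7 + 6*√(3 + (-1 - 1))*(-3)) = 169/(7 + 6*√(3 - 2)*(-3)) = 169/(7 + 6*√1*(-3)) = 169/(7 + 6*1*(-3)) = 169/(7 - 18) = 169/(-11) = -1/11*169 = -169/11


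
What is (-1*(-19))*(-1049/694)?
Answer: -19931/694 ≈ -28.719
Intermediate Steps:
(-1*(-19))*(-1049/694) = 19*(-1049*1/694) = 19*(-1049/694) = -19931/694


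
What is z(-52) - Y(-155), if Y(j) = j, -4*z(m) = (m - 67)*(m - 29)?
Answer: -9019/4 ≈ -2254.8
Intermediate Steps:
z(m) = -(-67 + m)*(-29 + m)/4 (z(m) = -(m - 67)*(m - 29)/4 = -(-67 + m)*(-29 + m)/4)
z(-52) - Y(-155) = (-1943/4 + 24*(-52) - ¼*(-52)²) - 1*(-155) = (-1943/4 - 1248 - ¼*2704) + 155 = (-1943/4 - 1248 - 676) + 155 = -9639/4 + 155 = -9019/4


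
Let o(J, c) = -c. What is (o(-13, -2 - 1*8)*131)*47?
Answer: 61570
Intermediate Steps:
(o(-13, -2 - 1*8)*131)*47 = (-(-2 - 1*8)*131)*47 = (-(-2 - 8)*131)*47 = (-1*(-10)*131)*47 = (10*131)*47 = 1310*47 = 61570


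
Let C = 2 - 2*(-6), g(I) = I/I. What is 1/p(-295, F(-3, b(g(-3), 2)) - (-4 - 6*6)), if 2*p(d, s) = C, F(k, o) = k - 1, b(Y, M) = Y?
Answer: ⅐ ≈ 0.14286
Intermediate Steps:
g(I) = 1
F(k, o) = -1 + k
C = 14 (C = 2 + 12 = 14)
p(d, s) = 7 (p(d, s) = (½)*14 = 7)
1/p(-295, F(-3, b(g(-3), 2)) - (-4 - 6*6)) = 1/7 = ⅐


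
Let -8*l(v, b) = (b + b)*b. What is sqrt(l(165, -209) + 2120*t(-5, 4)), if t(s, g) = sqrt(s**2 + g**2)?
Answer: sqrt(-43681 + 8480*sqrt(41))/2 ≈ 51.521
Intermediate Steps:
l(v, b) = -b**2/4 (l(v, b) = -(b + b)*b/8 = -2*b*b/8 = -b**2/4)
t(s, g) = sqrt(g**2 + s**2)
sqrt(l(165, -209) + 2120*t(-5, 4)) = sqrt(-1/4*(-209)**2 + 2120*sqrt(4**2 + (-5)**2)) = sqrt(-1/4*43681 + 2120*sqrt(16 + 25)) = sqrt(-43681/4 + 2120*sqrt(41))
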